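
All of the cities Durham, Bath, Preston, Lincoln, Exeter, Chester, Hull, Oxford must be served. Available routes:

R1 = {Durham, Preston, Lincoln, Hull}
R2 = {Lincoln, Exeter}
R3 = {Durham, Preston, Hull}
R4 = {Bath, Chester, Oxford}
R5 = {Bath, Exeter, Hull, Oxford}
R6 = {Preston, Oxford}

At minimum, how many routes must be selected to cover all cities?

3

R1, R2, R4 together cover {Durham, Bath, Preston, Lincoln, Exeter, Chester, Hull, Oxford} — every city.
No 2 of the 6 routes cover everything (all 15 pairs fall short), so 3 is minimum.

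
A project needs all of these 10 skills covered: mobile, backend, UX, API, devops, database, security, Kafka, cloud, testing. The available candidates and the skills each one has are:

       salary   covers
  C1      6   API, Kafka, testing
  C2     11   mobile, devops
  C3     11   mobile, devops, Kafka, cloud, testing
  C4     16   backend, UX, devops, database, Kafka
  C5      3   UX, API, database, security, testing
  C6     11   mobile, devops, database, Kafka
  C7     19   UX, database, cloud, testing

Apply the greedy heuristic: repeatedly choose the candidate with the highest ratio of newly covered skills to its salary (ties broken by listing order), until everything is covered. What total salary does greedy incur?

Pick 1: C5 adds 5 new (UX, API, database, security, testing) at salary 3 (ratio 5/3).
Pick 2: C3 adds 4 new (mobile, devops, Kafka, cloud) at salary 11 (ratio 4/11).
Pick 3: C4 adds 1 new (backend) at salary 16 (ratio 1/16).
Greedy total salary: 3 + 11 + 16 = 30.

30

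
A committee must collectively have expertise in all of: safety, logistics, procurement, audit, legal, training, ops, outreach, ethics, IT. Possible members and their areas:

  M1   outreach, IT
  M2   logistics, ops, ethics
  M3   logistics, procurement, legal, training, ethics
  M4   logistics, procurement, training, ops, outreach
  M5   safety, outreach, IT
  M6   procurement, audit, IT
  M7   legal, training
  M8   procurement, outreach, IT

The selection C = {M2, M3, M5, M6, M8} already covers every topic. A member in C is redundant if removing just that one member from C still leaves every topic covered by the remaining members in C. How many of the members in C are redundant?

1

Drop M2: ops uncovered — not redundant.
Drop M3: legal, training uncovered — not redundant.
Drop M5: safety uncovered — not redundant.
Drop M6: audit uncovered — not redundant.
Drop M8: the rest still cover every topic — redundant.
1 redundant: M8.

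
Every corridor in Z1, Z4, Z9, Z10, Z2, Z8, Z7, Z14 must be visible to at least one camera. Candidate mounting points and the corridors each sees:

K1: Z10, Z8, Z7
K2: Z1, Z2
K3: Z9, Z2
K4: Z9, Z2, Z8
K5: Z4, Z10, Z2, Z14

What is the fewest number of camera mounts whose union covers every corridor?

K1, K2, K3, K5 together cover {Z1, Z4, Z9, Z10, Z2, Z8, Z7, Z14} — every corridor.
No 3 of the 5 camera mounts cover everything (all 10 triples fall short), so 4 is minimum.

4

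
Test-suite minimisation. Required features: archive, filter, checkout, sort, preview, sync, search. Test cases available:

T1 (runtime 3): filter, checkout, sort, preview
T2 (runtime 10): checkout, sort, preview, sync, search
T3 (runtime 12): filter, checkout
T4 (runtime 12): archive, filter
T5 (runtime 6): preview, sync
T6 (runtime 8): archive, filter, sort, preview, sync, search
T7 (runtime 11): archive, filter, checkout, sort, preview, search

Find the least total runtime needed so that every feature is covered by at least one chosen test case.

11

T1, T6 cover every feature at runtime 3 + 8 = 11.
Any cover uses at least 2 test cases; among all covering selections none totals below 11.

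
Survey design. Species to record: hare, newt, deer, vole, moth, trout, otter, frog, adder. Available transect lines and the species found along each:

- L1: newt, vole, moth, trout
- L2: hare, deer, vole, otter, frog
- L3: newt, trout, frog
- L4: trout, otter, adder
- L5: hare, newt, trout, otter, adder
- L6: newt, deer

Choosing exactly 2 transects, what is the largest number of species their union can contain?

8

Choosing L1, L2 covers {hare, newt, deer, vole, moth, trout, otter, frog} — 8 species.
No choice of 2 transects does better; here adder is left uncovered.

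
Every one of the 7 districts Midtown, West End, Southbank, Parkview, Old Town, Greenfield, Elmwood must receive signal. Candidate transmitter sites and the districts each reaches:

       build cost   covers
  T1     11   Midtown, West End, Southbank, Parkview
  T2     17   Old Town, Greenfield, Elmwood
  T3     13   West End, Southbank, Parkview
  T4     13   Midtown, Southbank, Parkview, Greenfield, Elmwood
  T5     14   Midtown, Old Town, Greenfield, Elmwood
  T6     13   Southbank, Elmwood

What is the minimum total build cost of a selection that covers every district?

T1, T5 cover every district at build cost 11 + 14 = 25.
Any cover uses at least 2 transmitter sites; among all covering selections none totals below 25.
Greedy by coverage-per-build cost would pick T4, T1, T5 for 38 — worse than the optimum 25.

25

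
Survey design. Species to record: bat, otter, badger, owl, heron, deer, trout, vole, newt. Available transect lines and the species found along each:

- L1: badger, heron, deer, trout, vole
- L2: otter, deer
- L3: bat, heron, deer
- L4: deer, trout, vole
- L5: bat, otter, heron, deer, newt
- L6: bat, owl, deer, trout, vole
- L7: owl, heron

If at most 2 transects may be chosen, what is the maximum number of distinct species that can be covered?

Choosing L1, L5 covers {bat, otter, badger, heron, deer, trout, vole, newt} — 8 species.
No choice of 2 transects does better; here owl is left uncovered.

8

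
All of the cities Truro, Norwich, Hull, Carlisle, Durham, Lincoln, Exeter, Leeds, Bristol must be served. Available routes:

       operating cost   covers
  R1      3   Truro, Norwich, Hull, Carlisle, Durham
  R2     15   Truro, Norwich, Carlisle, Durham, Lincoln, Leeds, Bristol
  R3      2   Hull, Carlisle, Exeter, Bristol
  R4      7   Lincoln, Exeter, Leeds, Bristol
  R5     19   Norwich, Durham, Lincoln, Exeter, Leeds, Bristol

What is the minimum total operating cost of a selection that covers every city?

10

R1, R4 cover every city at operating cost 3 + 7 = 10.
Any cover uses at least 2 routes; among all covering selections none totals below 10.
Greedy by coverage-per-operating cost would pick R3, R1, R4 for 12 — worse than the optimum 10.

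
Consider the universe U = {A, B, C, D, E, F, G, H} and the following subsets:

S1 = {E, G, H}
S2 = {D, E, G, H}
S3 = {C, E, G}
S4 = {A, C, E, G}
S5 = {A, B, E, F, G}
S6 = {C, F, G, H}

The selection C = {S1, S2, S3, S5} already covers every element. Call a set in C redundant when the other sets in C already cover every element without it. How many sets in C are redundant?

1

Drop S1: the rest still cover every element — redundant.
Drop S2: D uncovered — not redundant.
Drop S3: C uncovered — not redundant.
Drop S5: A, B, F uncovered — not redundant.
1 redundant: S1.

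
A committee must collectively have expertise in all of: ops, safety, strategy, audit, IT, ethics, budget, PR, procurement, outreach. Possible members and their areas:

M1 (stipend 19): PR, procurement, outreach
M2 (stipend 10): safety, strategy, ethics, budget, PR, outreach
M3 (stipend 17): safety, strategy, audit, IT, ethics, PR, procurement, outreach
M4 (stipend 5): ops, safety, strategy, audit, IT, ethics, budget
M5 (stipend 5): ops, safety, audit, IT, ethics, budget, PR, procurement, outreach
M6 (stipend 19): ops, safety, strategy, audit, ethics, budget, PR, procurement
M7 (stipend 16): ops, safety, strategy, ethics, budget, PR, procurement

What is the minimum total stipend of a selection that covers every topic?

10

M4, M5 cover every topic at stipend 5 + 5 = 10.
Any cover uses at least 2 members; among all covering selections none totals below 10.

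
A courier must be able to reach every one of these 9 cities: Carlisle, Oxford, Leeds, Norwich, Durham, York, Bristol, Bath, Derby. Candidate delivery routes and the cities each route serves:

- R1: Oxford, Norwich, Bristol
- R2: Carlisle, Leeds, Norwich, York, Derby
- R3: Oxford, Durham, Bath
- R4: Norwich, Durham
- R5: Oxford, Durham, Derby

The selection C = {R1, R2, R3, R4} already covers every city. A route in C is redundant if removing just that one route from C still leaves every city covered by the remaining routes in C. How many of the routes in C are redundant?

Drop R1: Bristol uncovered — not redundant.
Drop R2: Carlisle, Leeds, York, Derby uncovered — not redundant.
Drop R3: Bath uncovered — not redundant.
Drop R4: the rest still cover every city — redundant.
1 redundant: R4.

1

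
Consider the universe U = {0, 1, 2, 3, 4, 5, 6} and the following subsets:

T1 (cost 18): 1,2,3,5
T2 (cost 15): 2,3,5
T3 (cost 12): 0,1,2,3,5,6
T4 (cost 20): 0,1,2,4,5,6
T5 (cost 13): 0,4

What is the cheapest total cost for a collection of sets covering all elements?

25

T3, T5 cover every element at cost 12 + 13 = 25.
Any cover uses at least 2 sets; among all covering selections none totals below 25.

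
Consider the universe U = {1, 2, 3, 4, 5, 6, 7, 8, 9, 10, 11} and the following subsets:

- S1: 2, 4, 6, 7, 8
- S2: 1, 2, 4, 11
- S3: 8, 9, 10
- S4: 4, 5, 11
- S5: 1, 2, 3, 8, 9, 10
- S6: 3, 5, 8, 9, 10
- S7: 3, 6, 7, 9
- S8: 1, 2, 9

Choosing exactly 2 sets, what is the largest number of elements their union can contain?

9

Choosing S1, S5 covers {1, 2, 3, 4, 6, 7, 8, 9, 10} — 9 elements.
No choice of 2 sets does better; here 5, 11 are left uncovered.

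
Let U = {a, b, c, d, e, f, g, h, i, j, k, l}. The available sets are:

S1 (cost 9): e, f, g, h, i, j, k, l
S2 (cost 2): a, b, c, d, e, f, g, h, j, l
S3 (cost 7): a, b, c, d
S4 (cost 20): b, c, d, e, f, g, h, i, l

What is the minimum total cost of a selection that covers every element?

11

S1, S2 cover every element at cost 9 + 2 = 11.
Any cover uses at least 2 sets; among all covering selections none totals below 11.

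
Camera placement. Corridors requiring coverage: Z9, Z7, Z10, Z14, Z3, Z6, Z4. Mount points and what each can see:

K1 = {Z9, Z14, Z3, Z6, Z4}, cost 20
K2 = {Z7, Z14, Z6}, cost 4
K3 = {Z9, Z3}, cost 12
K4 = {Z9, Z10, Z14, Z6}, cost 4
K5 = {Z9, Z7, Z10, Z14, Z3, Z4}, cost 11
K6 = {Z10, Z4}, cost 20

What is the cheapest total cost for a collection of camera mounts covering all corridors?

15

K2, K5 cover every corridor at cost 4 + 11 = 15.
Any cover uses at least 2 camera mounts; among all covering selections none totals below 15.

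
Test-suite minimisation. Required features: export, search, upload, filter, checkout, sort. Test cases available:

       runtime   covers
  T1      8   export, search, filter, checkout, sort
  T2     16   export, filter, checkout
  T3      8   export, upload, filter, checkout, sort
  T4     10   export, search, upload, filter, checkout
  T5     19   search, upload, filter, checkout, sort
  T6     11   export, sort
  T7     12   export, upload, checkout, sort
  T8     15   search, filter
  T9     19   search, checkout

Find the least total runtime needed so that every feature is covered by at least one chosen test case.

16

T1, T3 cover every feature at runtime 8 + 8 = 16.
Any cover uses at least 2 test cases; among all covering selections none totals below 16.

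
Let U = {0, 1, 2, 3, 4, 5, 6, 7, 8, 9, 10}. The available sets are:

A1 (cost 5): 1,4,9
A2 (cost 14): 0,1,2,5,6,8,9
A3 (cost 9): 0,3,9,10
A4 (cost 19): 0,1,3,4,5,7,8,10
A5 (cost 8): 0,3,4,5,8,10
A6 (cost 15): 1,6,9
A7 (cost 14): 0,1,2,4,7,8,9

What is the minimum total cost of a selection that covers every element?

33

A2, A4 cover every element at cost 14 + 19 = 33.
Any cover uses at least 2 sets; among all covering selections none totals below 33.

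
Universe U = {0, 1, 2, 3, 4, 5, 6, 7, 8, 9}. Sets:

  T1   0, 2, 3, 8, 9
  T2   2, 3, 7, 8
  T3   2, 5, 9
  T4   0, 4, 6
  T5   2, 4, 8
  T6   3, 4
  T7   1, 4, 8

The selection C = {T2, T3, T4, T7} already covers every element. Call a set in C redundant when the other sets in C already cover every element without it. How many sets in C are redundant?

Drop T2: 3, 7 uncovered — not redundant.
Drop T3: 5, 9 uncovered — not redundant.
Drop T4: 0, 6 uncovered — not redundant.
Drop T7: 1 uncovered — not redundant.
None of the sets in C is redundant.

0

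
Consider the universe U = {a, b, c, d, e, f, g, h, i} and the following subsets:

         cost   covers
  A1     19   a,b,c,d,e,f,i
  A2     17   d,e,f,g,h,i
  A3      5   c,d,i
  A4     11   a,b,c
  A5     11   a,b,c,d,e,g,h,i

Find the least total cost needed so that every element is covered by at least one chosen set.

28

A2, A4 cover every element at cost 17 + 11 = 28.
Any cover uses at least 2 sets; among all covering selections none totals below 28.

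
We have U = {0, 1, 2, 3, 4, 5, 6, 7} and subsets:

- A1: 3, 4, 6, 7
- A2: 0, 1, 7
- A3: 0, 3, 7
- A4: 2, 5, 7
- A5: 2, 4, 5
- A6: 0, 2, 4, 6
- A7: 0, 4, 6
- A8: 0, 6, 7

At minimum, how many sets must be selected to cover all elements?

A1, A2, A4 together cover {0, 1, 2, 3, 4, 5, 6, 7} — every element.
No 2 of the 8 sets cover everything (all 28 pairs fall short), so 3 is minimum.

3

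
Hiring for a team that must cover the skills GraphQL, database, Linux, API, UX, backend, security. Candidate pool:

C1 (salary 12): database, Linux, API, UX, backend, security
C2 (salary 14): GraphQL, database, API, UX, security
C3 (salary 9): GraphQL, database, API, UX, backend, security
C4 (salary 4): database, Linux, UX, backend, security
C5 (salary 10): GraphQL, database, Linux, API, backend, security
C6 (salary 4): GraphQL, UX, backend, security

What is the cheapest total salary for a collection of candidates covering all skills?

13

C3, C4 cover every skill at salary 9 + 4 = 13.
Any cover uses at least 2 candidates; among all covering selections none totals below 13.
Greedy by coverage-per-salary would pick C4, C6, C3 for 17 — worse than the optimum 13.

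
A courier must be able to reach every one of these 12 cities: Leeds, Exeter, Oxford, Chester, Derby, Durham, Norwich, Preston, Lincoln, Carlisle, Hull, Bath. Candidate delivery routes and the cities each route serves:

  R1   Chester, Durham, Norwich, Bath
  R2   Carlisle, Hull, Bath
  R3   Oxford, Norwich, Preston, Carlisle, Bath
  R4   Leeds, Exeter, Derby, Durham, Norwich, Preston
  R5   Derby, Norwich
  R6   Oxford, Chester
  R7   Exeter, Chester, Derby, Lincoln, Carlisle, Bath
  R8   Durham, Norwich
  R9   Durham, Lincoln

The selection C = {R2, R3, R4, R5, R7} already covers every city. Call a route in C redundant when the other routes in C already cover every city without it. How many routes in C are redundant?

1

Drop R2: Hull uncovered — not redundant.
Drop R3: Oxford uncovered — not redundant.
Drop R4: Leeds, Durham uncovered — not redundant.
Drop R5: the rest still cover every city — redundant.
Drop R7: Chester, Lincoln uncovered — not redundant.
1 redundant: R5.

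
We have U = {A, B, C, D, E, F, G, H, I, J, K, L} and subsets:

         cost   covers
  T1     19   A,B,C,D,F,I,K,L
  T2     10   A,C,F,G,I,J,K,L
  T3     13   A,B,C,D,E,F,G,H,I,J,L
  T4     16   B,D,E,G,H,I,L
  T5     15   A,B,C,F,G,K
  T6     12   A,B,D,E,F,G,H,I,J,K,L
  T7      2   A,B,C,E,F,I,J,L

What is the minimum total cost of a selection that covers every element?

T6, T7 cover every element at cost 12 + 2 = 14.
Any cover uses at least 2 sets; among all covering selections none totals below 14.

14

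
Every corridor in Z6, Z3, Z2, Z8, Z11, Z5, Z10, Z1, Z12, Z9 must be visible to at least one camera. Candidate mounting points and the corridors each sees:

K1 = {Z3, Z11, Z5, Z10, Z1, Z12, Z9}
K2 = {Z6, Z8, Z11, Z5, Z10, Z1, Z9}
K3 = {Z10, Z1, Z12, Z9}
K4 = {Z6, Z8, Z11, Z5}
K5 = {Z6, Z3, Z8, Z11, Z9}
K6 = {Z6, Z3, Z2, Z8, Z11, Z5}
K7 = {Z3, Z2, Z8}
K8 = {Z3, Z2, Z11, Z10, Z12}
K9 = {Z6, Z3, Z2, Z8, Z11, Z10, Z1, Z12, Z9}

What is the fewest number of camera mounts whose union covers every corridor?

2

K1, K6 together cover {Z6, Z3, Z2, Z8, Z11, Z5, Z10, Z1, Z12, Z9} — every corridor.
No single camera mount contains all 10 corridors, so 2 is optimal.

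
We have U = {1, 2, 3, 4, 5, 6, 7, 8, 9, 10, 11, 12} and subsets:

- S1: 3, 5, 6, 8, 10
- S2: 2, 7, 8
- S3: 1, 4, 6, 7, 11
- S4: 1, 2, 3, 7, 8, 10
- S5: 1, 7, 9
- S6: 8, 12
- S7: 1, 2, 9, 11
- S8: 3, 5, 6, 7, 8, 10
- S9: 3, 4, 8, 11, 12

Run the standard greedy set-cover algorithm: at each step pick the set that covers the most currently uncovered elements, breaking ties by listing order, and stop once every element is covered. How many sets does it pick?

5

Pick 1: S4 covers 6 new elements (1, 2, 3, 7, 8, 10).
Pick 2: S3 covers 3 new elements (4, 6, 11).
Pick 3: S1 covers 1 new elements (5).
Pick 4: S5 covers 1 new elements (9).
Pick 5: S6 covers 1 new elements (12).
Greedy uses 5 sets. (The true minimum is 3.)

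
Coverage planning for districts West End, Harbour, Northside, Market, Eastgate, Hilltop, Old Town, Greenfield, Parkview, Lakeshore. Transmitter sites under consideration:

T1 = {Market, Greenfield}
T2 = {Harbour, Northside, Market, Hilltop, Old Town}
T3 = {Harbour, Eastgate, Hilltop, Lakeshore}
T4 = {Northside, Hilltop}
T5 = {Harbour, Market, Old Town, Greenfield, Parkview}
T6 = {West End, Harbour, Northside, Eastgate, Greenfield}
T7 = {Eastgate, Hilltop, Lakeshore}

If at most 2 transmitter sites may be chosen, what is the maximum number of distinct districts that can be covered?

Choosing T2, T6 covers {West End, Harbour, Northside, Market, Eastgate, Hilltop, Old Town, Greenfield} — 8 districts.
No choice of 2 transmitter sites does better; here Parkview, Lakeshore are left uncovered.

8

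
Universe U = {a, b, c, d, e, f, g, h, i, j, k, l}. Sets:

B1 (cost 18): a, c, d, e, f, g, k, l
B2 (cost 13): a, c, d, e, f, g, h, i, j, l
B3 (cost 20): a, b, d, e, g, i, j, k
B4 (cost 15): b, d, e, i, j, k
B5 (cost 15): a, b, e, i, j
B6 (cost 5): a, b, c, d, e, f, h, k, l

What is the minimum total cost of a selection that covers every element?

B2, B6 cover every element at cost 13 + 5 = 18.
Any cover uses at least 2 sets; among all covering selections none totals below 18.

18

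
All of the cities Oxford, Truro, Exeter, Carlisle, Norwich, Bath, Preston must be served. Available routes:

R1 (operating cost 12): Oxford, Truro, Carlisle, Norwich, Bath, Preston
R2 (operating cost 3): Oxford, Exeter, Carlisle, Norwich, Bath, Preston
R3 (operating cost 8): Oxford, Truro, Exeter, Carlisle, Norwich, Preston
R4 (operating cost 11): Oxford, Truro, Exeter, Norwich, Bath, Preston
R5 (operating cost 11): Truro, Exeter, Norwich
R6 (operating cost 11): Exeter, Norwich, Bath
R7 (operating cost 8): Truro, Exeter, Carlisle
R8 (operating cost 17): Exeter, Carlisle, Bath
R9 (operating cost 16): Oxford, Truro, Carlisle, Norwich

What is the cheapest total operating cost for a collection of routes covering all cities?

R2, R3 cover every city at operating cost 3 + 8 = 11.
Any cover uses at least 2 routes; among all covering selections none totals below 11.

11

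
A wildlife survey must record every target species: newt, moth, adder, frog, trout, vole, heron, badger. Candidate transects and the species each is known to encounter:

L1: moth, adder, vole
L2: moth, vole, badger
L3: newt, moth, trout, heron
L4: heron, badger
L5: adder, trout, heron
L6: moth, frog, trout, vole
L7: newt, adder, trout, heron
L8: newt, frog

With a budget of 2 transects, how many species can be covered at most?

Choosing L2, L7 covers {newt, moth, adder, trout, vole, heron, badger} — 7 species.
No choice of 2 transects does better; here frog is left uncovered.

7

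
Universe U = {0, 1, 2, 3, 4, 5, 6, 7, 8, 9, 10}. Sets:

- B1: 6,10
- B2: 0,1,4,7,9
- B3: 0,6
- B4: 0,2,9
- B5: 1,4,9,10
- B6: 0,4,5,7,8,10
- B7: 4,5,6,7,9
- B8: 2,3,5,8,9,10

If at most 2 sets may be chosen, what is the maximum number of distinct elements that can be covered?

Choosing B2, B8 covers {0, 1, 2, 3, 4, 5, 7, 8, 9, 10} — 10 elements.
No choice of 2 sets does better; here 6 is left uncovered.

10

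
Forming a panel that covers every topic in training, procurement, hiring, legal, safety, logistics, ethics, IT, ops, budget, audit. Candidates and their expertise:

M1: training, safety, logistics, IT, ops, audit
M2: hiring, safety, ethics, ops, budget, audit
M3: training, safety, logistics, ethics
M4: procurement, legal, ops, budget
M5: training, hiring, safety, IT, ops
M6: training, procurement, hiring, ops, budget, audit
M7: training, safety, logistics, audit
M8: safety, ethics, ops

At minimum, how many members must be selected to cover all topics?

3

M1, M2, M4 together cover {training, procurement, hiring, legal, safety, logistics, ethics, IT, ops, budget, audit} — every topic.
No 2 of the 8 members cover everything (all 28 pairs fall short), so 3 is minimum.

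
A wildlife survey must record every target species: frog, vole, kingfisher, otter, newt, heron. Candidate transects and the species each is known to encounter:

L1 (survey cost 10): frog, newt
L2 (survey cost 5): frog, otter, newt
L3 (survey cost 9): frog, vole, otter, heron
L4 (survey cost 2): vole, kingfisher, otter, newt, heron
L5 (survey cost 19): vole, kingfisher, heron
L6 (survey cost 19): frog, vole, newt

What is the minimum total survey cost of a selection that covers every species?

L2, L4 cover every species at survey cost 5 + 2 = 7.
Any cover uses at least 2 transects; among all covering selections none totals below 7.

7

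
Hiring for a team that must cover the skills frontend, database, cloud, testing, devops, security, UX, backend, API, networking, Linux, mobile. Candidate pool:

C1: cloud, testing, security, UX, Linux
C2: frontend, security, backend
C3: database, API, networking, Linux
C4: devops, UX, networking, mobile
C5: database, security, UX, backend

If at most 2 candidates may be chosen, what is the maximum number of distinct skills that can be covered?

8

Choosing C1, C3 covers {database, cloud, testing, security, UX, API, networking, Linux} — 8 skills.
No choice of 2 candidates does better; here frontend, devops, backend, mobile are left uncovered.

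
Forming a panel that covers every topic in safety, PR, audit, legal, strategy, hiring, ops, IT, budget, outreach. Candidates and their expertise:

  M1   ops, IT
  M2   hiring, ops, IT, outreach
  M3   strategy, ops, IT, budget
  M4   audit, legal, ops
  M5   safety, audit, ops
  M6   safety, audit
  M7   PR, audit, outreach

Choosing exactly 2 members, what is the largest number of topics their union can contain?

Choosing M3, M7 covers {PR, audit, strategy, ops, IT, budget, outreach} — 7 topics.
No choice of 2 members does better; here safety, legal, hiring are left uncovered.

7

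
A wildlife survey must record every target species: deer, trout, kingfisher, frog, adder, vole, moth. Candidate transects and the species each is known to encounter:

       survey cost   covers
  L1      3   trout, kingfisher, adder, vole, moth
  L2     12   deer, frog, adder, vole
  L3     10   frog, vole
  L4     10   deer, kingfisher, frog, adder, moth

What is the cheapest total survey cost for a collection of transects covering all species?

13

L1, L4 cover every species at survey cost 3 + 10 = 13.
Any cover uses at least 2 transects; among all covering selections none totals below 13.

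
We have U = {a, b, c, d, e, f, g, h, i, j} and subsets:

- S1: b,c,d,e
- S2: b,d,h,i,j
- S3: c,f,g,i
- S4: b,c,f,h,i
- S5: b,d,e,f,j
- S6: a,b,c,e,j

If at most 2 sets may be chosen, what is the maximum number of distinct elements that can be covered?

Choosing S2, S3 covers {b, c, d, f, g, h, i, j} — 8 elements.
No choice of 2 sets does better; here a, e are left uncovered.

8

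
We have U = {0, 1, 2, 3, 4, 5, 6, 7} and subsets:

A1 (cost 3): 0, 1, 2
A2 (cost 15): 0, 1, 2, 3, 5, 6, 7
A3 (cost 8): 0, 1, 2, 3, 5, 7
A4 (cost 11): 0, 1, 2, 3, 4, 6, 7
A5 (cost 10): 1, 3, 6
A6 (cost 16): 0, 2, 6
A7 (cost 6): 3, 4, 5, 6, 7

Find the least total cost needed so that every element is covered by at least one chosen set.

A1, A7 cover every element at cost 3 + 6 = 9.
Any cover uses at least 2 sets; among all covering selections none totals below 9.

9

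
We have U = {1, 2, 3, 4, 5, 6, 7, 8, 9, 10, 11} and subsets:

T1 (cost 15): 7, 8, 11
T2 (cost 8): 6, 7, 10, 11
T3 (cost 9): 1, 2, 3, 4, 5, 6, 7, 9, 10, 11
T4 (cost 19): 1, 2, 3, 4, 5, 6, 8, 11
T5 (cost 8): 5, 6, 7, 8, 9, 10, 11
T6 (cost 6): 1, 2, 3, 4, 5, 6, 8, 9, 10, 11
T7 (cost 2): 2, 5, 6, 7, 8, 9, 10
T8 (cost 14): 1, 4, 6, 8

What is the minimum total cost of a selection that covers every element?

T6, T7 cover every element at cost 6 + 2 = 8.
Any cover uses at least 2 sets; among all covering selections none totals below 8.

8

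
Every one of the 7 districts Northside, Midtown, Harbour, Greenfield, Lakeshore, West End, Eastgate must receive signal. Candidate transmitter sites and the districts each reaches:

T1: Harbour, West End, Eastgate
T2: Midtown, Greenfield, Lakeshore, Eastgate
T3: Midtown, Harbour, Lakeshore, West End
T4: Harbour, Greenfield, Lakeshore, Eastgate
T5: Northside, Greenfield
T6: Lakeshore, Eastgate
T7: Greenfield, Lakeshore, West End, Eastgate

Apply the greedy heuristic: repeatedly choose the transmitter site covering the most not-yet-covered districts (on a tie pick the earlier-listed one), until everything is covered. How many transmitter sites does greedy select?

Pick 1: T2 covers 4 new districts (Midtown, Greenfield, Lakeshore, Eastgate).
Pick 2: T1 covers 2 new districts (Harbour, West End).
Pick 3: T5 covers 1 new districts (Northside).
Greedy uses 3 transmitter sites.

3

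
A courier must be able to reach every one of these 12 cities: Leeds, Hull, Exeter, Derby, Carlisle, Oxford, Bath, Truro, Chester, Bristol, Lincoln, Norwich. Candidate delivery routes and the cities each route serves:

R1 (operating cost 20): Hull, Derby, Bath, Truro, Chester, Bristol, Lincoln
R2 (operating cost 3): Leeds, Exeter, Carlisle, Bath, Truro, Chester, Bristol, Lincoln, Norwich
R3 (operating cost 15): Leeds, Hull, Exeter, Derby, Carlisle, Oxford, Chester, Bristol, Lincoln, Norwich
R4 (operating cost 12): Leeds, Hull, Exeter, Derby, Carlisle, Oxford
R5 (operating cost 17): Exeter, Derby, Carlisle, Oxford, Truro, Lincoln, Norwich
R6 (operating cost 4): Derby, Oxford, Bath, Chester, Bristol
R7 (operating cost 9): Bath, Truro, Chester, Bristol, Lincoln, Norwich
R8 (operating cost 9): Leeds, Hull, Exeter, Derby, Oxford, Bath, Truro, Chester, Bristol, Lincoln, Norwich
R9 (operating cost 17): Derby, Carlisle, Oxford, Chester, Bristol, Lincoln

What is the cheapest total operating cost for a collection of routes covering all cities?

12

R2, R8 cover every city at operating cost 3 + 9 = 12.
Any cover uses at least 2 routes; among all covering selections none totals below 12.
Greedy by coverage-per-operating cost would pick R2, R6, R8 for 16 — worse than the optimum 12.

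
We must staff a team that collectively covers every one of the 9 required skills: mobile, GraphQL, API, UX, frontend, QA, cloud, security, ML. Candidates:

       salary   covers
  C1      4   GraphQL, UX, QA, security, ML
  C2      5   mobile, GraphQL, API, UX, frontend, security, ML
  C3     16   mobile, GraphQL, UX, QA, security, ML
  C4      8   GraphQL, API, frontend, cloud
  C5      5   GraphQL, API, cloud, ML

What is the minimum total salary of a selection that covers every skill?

14

C1, C2, C5 cover every skill at salary 4 + 5 + 5 = 14.
Any cover uses at least 2 candidates; among all covering selections none totals below 14.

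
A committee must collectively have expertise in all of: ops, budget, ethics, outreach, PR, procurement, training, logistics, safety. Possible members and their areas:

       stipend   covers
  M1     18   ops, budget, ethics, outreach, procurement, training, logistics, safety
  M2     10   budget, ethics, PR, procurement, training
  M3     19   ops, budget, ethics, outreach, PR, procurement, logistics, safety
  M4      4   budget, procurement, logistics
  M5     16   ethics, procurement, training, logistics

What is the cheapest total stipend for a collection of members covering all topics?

M1, M2 cover every topic at stipend 18 + 10 = 28.
Any cover uses at least 2 members; among all covering selections none totals below 28.

28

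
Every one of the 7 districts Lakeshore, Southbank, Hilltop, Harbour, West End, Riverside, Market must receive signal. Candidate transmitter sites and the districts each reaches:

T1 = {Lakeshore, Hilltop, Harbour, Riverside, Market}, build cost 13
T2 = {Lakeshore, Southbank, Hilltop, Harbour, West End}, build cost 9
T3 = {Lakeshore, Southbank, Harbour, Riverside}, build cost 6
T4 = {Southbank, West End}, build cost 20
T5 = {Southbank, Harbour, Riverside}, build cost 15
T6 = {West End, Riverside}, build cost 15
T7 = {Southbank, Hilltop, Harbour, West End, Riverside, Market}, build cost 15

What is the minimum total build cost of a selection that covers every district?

T3, T7 cover every district at build cost 6 + 15 = 21.
Any cover uses at least 2 transmitter sites; among all covering selections none totals below 21.

21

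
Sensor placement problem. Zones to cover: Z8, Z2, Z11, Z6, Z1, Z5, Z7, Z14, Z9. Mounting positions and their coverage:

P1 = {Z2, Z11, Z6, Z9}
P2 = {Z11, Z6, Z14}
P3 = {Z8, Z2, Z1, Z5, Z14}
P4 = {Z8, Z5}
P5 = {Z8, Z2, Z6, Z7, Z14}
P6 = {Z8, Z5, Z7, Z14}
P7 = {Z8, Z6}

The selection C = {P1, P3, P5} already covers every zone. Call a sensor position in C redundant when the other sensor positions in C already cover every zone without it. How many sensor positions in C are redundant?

0

Drop P1: Z11, Z9 uncovered — not redundant.
Drop P3: Z1, Z5 uncovered — not redundant.
Drop P5: Z7 uncovered — not redundant.
None of the sensor positions in C is redundant.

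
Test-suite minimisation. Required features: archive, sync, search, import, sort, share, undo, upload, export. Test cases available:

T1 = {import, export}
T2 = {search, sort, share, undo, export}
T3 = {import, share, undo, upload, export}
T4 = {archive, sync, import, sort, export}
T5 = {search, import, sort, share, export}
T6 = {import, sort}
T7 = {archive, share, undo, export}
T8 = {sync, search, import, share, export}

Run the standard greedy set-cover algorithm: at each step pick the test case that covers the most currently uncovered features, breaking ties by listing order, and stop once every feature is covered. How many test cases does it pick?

Pick 1: T2 covers 5 new features (search, sort, share, undo, export).
Pick 2: T4 covers 3 new features (archive, sync, import).
Pick 3: T3 covers 1 new features (upload).
Greedy uses 3 test cases.

3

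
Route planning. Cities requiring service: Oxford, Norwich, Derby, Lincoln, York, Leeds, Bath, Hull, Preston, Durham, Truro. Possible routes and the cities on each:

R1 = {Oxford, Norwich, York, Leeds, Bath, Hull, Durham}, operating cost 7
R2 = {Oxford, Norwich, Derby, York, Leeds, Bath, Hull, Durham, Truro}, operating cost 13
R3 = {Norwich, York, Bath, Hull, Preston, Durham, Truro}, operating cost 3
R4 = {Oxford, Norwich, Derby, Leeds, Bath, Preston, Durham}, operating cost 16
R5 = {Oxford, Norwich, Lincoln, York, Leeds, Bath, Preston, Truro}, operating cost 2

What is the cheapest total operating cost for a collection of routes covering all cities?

15

R2, R5 cover every city at operating cost 13 + 2 = 15.
Any cover uses at least 2 routes; among all covering selections none totals below 15.
Greedy by coverage-per-operating cost would pick R5, R3, R2 for 18 — worse than the optimum 15.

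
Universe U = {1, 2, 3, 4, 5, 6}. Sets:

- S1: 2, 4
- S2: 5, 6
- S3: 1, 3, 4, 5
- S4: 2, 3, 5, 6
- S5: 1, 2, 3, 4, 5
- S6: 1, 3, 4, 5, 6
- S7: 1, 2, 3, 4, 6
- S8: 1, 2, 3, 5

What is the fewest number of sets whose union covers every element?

2

S1, S6 together cover {1, 2, 3, 4, 5, 6} — every element.
No single set contains all 6 elements, so 2 is optimal.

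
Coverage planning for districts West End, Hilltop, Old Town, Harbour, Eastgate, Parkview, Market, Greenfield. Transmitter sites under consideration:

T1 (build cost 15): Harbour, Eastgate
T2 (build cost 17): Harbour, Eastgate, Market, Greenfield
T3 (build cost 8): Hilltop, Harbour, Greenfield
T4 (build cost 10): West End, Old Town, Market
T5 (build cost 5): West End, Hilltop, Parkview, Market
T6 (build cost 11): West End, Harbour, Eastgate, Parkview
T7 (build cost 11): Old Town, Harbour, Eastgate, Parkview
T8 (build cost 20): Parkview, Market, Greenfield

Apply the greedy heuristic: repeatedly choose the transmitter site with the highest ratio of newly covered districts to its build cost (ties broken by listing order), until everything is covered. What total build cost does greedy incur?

24

Pick 1: T5 adds 4 new (West End, Hilltop, Parkview, Market) at build cost 5 (ratio 4/5).
Pick 2: T7 adds 3 new (Old Town, Harbour, Eastgate) at build cost 11 (ratio 3/11).
Pick 3: T3 adds 1 new (Greenfield) at build cost 8 (ratio 1/8).
Greedy total build cost: 5 + 11 + 8 = 24.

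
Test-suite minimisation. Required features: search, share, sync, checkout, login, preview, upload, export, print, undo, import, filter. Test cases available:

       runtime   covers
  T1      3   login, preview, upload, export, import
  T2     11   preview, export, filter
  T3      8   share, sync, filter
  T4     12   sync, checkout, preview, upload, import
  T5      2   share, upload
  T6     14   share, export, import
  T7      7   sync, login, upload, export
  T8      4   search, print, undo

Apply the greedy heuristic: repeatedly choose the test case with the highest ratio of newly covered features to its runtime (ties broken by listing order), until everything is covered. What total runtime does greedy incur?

Pick 1: T1 adds 5 new (login, preview, upload, export, import) at runtime 3 (ratio 5/3).
Pick 2: T8 adds 3 new (search, print, undo) at runtime 4 (ratio 3/4).
Pick 3: T5 adds 1 new (share) at runtime 2 (ratio 1/2).
Pick 4: T3 adds 2 new (sync, filter) at runtime 8 (ratio 2/8).
Pick 5: T4 adds 1 new (checkout) at runtime 12 (ratio 1/12).
Greedy total runtime: 3 + 4 + 2 + 8 + 12 = 29. (The true optimum is 27, so greedy overshoots here.)

29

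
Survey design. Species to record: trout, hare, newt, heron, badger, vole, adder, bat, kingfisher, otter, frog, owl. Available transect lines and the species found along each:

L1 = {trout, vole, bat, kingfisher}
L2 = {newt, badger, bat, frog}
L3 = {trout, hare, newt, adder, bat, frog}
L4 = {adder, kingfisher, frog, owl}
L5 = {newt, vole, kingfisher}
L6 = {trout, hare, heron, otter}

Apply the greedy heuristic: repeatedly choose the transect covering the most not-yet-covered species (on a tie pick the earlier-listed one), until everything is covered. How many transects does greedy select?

5

Pick 1: L3 covers 6 new species (trout, hare, newt, adder, bat, frog).
Pick 2: L1 covers 2 new species (vole, kingfisher).
Pick 3: L6 covers 2 new species (heron, otter).
Pick 4: L2 covers 1 new species (badger).
Pick 5: L4 covers 1 new species (owl).
Greedy uses 5 transects. (The true minimum is 4.)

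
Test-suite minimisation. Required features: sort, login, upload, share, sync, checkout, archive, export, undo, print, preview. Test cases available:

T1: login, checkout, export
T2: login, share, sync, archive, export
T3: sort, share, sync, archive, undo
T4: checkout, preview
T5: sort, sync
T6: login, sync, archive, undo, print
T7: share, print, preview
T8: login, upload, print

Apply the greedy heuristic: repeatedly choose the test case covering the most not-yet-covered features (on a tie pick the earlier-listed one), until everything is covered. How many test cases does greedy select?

Pick 1: T2 covers 5 new features (login, share, sync, archive, export).
Pick 2: T3 covers 2 new features (sort, undo).
Pick 3: T4 covers 2 new features (checkout, preview).
Pick 4: T8 covers 2 new features (upload, print).
Greedy uses 4 test cases.

4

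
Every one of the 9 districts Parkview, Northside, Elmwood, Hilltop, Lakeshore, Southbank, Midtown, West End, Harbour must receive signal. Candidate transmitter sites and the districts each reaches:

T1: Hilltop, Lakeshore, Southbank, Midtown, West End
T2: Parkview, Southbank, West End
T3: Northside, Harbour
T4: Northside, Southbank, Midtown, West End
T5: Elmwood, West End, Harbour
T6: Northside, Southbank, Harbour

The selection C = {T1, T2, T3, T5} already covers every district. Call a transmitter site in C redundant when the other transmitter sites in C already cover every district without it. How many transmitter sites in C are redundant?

0

Drop T1: Hilltop, Lakeshore, Midtown uncovered — not redundant.
Drop T2: Parkview uncovered — not redundant.
Drop T3: Northside uncovered — not redundant.
Drop T5: Elmwood uncovered — not redundant.
None of the transmitter sites in C is redundant.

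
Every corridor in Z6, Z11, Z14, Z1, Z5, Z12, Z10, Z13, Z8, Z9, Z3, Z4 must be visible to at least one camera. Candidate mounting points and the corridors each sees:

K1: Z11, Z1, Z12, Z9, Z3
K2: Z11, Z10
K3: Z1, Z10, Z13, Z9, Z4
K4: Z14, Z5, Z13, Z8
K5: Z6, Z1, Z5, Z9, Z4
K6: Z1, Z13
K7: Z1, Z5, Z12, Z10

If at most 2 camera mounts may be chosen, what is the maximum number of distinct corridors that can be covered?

9

Choosing K1, K4 covers {Z11, Z14, Z1, Z5, Z12, Z13, Z8, Z9, Z3} — 9 corridors.
No choice of 2 camera mounts does better; here Z6, Z10, Z4 are left uncovered.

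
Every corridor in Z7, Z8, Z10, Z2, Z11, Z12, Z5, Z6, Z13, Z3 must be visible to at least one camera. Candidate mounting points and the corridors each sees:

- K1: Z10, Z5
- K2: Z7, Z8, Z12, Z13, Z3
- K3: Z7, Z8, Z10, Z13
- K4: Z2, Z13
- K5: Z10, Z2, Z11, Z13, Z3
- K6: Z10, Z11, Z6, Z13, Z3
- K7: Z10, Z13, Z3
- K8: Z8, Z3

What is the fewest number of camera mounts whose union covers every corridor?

4

K1, K2, K4, K6 together cover {Z7, Z8, Z10, Z2, Z11, Z12, Z5, Z6, Z13, Z3} — every corridor.
No 3 of the 8 camera mounts cover everything (all 56 triples fall short), so 4 is minimum.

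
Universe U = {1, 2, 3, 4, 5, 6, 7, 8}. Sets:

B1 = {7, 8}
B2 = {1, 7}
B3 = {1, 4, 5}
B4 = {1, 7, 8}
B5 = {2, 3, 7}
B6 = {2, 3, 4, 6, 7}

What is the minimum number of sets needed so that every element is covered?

B1, B3, B6 together cover {1, 2, 3, 4, 5, 6, 7, 8} — every element.
No 2 of the 6 sets cover everything (all 15 pairs fall short), so 3 is minimum.

3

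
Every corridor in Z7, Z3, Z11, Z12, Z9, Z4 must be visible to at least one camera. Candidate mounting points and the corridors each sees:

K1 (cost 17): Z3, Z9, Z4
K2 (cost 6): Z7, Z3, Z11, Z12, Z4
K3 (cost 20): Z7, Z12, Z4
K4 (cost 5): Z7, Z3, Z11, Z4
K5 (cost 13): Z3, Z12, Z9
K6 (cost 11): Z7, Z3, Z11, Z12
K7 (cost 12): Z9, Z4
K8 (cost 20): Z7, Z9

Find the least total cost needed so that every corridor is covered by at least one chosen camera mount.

K2, K7 cover every corridor at cost 6 + 12 = 18.
Any cover uses at least 2 camera mounts; among all covering selections none totals below 18.

18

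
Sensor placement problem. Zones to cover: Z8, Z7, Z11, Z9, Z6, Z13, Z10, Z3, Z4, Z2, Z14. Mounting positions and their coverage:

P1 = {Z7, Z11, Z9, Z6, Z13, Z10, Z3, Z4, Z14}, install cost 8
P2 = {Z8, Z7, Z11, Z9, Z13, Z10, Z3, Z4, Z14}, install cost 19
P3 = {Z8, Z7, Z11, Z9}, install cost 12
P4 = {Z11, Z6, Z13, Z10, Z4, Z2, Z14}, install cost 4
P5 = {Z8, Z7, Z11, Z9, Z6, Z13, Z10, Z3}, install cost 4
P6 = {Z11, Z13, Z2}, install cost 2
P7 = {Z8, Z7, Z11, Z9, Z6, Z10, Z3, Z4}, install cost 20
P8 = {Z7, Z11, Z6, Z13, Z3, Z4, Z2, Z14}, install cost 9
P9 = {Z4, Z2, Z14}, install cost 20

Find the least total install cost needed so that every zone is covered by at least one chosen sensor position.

8

P4, P5 cover every zone at install cost 4 + 4 = 8.
Any cover uses at least 2 sensor positions; among all covering selections none totals below 8.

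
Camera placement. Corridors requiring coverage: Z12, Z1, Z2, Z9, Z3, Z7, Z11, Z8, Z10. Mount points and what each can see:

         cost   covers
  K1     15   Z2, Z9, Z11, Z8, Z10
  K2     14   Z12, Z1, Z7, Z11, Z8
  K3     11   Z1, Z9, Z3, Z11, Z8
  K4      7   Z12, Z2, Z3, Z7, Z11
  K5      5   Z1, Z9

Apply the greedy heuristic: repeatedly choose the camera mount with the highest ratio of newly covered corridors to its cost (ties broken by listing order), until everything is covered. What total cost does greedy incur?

27

Pick 1: K4 adds 5 new (Z12, Z2, Z3, Z7, Z11) at cost 7 (ratio 5/7).
Pick 2: K5 adds 2 new (Z1, Z9) at cost 5 (ratio 2/5).
Pick 3: K1 adds 2 new (Z8, Z10) at cost 15 (ratio 2/15).
Greedy total cost: 7 + 5 + 15 = 27.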